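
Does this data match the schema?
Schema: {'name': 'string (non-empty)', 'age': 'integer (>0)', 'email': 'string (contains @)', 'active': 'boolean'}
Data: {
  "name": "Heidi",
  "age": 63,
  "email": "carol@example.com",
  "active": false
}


Validating each field against schema:
  name: OK (non-empty string)
  age: OK (positive integer)
  email: OK (string with @)
  active: OK (boolean)

Result: VALID

VALID


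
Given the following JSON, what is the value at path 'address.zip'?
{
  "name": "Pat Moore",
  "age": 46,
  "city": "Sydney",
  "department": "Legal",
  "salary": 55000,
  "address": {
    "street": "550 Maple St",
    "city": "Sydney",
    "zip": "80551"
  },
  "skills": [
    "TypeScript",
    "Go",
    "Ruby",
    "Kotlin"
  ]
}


Query: address.zip
Path: address -> zip
Value: 80551

80551


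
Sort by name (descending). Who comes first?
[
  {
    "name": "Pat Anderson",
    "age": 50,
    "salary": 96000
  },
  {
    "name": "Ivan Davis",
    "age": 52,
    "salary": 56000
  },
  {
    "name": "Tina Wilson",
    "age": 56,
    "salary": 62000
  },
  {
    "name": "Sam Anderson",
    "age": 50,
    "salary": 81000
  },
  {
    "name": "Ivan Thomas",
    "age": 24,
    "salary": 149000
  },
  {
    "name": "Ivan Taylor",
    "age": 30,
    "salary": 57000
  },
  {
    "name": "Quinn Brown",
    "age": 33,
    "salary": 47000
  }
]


Sort by: name (descending)

Sorted order:
  1. Tina Wilson (name = Tina Wilson)
  2. Sam Anderson (name = Sam Anderson)
  3. Quinn Brown (name = Quinn Brown)
  4. Pat Anderson (name = Pat Anderson)
  5. Ivan Thomas (name = Ivan Thomas)
  6. Ivan Taylor (name = Ivan Taylor)
  7. Ivan Davis (name = Ivan Davis)

First: Tina Wilson

Tina Wilson


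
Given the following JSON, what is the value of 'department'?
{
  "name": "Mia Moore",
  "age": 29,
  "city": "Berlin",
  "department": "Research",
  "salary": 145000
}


Looking up field 'department'
Value: Research

Research


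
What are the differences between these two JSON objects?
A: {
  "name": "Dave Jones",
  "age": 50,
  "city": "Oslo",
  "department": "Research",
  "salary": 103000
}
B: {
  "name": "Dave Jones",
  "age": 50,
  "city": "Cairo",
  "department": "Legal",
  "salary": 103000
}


Comparing each field (in key order):
  name: same
  age: same
  city: DIFFERENT
  department: DIFFERENT
  salary: same
Differences:
  city: Oslo -> Cairo
  department: Research -> Legal

2 field(s) changed

2 changes: city, department


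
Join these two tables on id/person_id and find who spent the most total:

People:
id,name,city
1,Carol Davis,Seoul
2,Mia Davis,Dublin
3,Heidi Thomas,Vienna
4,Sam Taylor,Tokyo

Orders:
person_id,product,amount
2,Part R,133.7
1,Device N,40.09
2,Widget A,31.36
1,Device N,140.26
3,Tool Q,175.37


Join on: people.id = orders.person_id

Joined rows:
  Mia Davis (Dublin) bought Part R for $133.7
  Carol Davis (Seoul) bought Device N for $40.09
  Mia Davis (Dublin) bought Widget A for $31.36
  Carol Davis (Seoul) bought Device N for $140.26
  Heidi Thomas (Vienna) bought Tool Q for $175.37

Total per person:
  Carol Davis: $180.35
  Heidi Thomas: $175.37
  Mia Davis: $165.06

Top spender: Carol Davis ($180.35)

Carol Davis ($180.35)


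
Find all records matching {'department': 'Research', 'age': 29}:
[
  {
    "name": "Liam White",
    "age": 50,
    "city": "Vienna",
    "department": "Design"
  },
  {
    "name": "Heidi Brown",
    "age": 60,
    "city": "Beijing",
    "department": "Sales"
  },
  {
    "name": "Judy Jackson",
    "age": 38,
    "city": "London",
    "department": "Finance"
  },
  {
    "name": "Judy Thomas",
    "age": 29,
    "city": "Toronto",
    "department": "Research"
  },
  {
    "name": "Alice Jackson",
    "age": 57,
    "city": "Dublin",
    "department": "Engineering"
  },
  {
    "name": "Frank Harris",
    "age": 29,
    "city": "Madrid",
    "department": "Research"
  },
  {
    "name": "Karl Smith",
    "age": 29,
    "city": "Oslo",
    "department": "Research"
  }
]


Search criteria: {'department': 'Research', 'age': 29}

Checking 7 records:
  Liam White: {department: Design, age: 50}
  Heidi Brown: {department: Sales, age: 60}
  Judy Jackson: {department: Finance, age: 38}
  Judy Thomas: {department: Research, age: 29} <-- MATCH
  Alice Jackson: {department: Engineering, age: 57}
  Frank Harris: {department: Research, age: 29} <-- MATCH
  Karl Smith: {department: Research, age: 29} <-- MATCH

Matches: ["Judy Thomas", "Frank Harris", "Karl Smith"]

["Judy Thomas", "Frank Harris", "Karl Smith"]


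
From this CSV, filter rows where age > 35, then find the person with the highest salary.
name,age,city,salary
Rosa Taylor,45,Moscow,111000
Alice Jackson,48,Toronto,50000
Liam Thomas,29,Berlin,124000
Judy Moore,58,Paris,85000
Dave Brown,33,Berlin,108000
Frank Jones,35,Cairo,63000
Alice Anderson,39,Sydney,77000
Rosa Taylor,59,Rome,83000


Filter: age > 35
Sort by: salary (descending)

Filtered records (5):
  Rosa Taylor, age 45, salary $111000
  Judy Moore, age 58, salary $85000
  Rosa Taylor, age 59, salary $83000
  Alice Anderson, age 39, salary $77000
  Alice Jackson, age 48, salary $50000

Highest salary: Rosa Taylor ($111000)

Rosa Taylor


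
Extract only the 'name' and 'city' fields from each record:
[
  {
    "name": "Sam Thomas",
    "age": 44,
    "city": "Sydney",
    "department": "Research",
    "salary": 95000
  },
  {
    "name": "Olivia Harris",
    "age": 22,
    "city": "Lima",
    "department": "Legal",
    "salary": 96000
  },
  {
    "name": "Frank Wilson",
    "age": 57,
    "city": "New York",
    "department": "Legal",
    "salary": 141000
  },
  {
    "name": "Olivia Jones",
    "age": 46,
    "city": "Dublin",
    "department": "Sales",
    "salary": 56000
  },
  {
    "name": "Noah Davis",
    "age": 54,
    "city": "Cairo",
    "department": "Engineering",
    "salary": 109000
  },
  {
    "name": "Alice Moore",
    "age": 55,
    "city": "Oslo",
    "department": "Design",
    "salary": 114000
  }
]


Original: 6 records with fields: name, age, city, department, salary
Keep: ['name', 'city']
Drop: ['age', 'department', 'salary']
Result: 6 records, 2 fields each

[
  {
    "name": "Sam Thomas",
    "city": "Sydney"
  },
  {
    "name": "Olivia Harris",
    "city": "Lima"
  },
  {
    "name": "Frank Wilson",
    "city": "New York"
  },
  {
    "name": "Olivia Jones",
    "city": "Dublin"
  },
  {
    "name": "Noah Davis",
    "city": "Cairo"
  },
  {
    "name": "Alice Moore",
    "city": "Oslo"
  }
]


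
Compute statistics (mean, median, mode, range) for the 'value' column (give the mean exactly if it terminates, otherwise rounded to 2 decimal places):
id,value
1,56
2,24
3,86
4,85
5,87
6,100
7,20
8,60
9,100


Data: [56, 24, 86, 85, 87, 100, 20, 60, 100]
Count: 9
Sum: 618
Mean: 618/9 ≈ 68.67 (rounded to 2 decimal places)
Sorted: [20, 24, 56, 60, 85, 86, 87, 100, 100]
Median: 85.0
Mode: 100 (2 times)
Range: 100 - 20 = 80
Min: 20, Max: 100

mean≈68.67, median=85.0, mode=100, range=80


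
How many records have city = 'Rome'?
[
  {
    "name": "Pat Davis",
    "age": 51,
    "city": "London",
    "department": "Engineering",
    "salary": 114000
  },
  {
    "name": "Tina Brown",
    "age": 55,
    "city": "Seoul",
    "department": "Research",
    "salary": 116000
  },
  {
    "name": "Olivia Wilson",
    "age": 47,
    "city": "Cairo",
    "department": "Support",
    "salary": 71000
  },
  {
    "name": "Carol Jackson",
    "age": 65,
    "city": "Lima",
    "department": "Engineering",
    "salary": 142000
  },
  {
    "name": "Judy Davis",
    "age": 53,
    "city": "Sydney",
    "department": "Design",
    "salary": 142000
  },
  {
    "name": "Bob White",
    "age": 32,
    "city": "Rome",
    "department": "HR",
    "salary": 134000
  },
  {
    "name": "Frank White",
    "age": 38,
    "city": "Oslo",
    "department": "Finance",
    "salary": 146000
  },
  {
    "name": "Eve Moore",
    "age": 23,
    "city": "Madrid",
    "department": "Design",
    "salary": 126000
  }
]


Data: 8 records
Condition: city = 'Rome'

Checking each record:
  Pat Davis: London
  Tina Brown: Seoul
  Olivia Wilson: Cairo
  Carol Jackson: Lima
  Judy Davis: Sydney
  Bob White: Rome MATCH
  Frank White: Oslo
  Eve Moore: Madrid

Count: 1

1


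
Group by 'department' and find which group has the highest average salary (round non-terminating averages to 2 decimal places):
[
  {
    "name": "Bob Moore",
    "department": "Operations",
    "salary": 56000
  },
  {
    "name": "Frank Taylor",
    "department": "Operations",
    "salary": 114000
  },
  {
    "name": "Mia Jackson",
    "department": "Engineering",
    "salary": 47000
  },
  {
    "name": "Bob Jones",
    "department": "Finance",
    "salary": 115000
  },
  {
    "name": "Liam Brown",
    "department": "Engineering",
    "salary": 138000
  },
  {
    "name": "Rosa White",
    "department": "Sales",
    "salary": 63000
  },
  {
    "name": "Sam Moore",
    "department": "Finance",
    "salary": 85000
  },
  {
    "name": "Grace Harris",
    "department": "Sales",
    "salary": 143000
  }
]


Group by: department

Groups:
  Engineering: 2 people, avg salary = 185000/2 = $92500
  Finance: 2 people, avg salary = 200000/2 = $100000
  Operations: 2 people, avg salary = 170000/2 = $85000
  Sales: 2 people, avg salary = 206000/2 = $103000

Highest average salary: Sales ($103000)

Sales ($103000)


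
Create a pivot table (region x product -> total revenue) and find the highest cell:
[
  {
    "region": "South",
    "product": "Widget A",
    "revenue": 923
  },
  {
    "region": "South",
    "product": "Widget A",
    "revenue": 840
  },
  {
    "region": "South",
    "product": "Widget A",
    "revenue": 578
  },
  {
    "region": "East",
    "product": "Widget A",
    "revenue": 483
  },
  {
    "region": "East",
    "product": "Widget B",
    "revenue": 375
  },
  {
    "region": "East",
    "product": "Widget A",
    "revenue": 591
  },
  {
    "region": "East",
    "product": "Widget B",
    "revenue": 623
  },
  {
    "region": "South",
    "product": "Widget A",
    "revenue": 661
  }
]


Pivot: region (rows) x product (columns) -> total revenue

     Widget A      Widget B    
East          1074           998  
South         3002             0  

Highest: South / Widget A = $3002

South / Widget A = $3002


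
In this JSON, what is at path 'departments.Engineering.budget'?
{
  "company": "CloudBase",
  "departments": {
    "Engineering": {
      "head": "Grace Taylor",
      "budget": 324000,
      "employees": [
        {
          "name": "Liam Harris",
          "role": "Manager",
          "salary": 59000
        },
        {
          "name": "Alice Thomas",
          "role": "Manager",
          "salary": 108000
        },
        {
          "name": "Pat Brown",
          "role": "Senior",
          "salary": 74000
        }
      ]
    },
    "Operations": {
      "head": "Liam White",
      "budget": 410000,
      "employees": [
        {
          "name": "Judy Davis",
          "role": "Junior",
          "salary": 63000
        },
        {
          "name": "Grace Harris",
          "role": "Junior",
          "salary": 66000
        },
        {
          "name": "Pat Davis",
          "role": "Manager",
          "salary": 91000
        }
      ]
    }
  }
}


Path: departments.Engineering.budget

Navigate:
  -> departments
  -> Engineering
  -> budget = 324000

324000


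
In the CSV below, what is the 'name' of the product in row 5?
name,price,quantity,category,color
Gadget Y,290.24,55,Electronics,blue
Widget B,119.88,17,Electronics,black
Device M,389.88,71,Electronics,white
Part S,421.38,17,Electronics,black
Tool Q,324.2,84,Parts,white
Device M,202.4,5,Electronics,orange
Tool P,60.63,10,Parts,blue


Query: Row 5 ('Tool Q'), column 'name'
Value: Tool Q

Tool Q


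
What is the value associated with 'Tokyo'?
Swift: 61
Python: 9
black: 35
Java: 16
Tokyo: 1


Looking up key 'Tokyo'
Value: 1

1


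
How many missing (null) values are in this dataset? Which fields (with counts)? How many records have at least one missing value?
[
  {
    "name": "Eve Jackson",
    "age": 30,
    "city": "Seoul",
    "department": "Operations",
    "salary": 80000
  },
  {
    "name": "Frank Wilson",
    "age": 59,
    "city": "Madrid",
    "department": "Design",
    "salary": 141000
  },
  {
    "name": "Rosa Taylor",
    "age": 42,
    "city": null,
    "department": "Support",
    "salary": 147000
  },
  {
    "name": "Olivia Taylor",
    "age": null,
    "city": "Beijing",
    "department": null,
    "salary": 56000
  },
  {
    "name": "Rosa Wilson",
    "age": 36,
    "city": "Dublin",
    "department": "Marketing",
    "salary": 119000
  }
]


Checking for missing (null) values in 5 records:

  Eve Jackson: complete
  Frank Wilson: complete
  Rosa Taylor: city
  Olivia Taylor: age, department
  Rosa Wilson: complete

Per field:
  name: 0 missing
  age: 1 missing
  city: 1 missing
  department: 1 missing
  salary: 0 missing

Total missing values: 3
Records with any missing: 2

3 missing values (age: 1, city: 1, department: 1); 2 incomplete records


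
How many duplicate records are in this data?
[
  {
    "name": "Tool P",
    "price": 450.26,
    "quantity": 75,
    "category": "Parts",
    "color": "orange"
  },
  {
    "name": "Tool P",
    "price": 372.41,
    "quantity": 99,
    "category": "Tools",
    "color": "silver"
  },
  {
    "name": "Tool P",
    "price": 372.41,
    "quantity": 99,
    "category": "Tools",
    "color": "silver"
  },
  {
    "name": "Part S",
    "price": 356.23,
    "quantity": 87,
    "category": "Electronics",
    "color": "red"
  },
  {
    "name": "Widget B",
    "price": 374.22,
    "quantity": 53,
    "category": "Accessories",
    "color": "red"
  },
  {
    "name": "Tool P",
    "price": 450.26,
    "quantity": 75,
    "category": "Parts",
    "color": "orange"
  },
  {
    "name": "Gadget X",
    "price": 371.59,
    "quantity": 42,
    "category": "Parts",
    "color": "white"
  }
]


Checking 7 records for duplicates:

  Row 1: Tool P ($450.26, qty 75)
  Row 2: Tool P ($372.41, qty 99)
  Row 3: Tool P ($372.41, qty 99) <-- DUPLICATE
  Row 4: Part S ($356.23, qty 87)
  Row 5: Widget B ($374.22, qty 53)
  Row 6: Tool P ($450.26, qty 75) <-- DUPLICATE
  Row 7: Gadget X ($371.59, qty 42)

Duplicates found: 2
Unique records: 5

2 duplicates, 5 unique


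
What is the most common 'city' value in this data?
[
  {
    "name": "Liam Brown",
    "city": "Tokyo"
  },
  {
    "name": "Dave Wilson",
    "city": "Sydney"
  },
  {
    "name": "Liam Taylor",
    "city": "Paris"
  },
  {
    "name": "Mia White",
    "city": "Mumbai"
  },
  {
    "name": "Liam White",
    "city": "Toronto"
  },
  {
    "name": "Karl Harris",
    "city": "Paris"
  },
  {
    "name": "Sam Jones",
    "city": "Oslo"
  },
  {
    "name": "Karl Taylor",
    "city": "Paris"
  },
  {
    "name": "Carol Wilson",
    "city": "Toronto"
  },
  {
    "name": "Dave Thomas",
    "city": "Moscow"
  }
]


Counting 'city' values across 10 records:

  Paris: 3 ###
  Toronto: 2 ##
  Tokyo: 1 #
  Sydney: 1 #
  Mumbai: 1 #
  Oslo: 1 #
  Moscow: 1 #

Most common: Paris (3 times)

Paris (3 times)


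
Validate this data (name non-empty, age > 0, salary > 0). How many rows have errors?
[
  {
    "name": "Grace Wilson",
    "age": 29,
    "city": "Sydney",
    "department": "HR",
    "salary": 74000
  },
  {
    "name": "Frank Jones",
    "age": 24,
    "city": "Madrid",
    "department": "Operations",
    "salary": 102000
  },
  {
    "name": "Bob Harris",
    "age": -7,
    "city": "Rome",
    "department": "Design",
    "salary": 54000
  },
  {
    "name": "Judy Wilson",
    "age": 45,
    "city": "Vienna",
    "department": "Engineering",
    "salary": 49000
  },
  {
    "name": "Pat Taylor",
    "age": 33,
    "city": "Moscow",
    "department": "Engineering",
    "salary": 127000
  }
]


Validating 5 records:
Rules: name non-empty, age > 0, salary > 0

  Row 1 (Grace Wilson): OK
  Row 2 (Frank Jones): OK
  Row 3 (Bob Harris): negative age: -7
  Row 4 (Judy Wilson): OK
  Row 5 (Pat Taylor): OK

Total errors: 1

1 errors


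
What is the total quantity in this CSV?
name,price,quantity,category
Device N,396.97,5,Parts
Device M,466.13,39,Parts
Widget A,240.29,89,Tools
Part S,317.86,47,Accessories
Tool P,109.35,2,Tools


Computing total quantity:
Values: [5, 39, 89, 47, 2]
Sum = 182

182


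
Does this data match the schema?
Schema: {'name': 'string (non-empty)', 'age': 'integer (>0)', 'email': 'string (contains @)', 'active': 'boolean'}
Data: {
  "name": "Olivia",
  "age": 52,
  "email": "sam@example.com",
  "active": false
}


Validating each field against schema:
  name: OK (non-empty string)
  age: OK (positive integer)
  email: OK (string with @)
  active: OK (boolean)

Result: VALID

VALID


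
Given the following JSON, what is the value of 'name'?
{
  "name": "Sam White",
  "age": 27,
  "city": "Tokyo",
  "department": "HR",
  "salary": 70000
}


Looking up field 'name'
Value: Sam White

Sam White


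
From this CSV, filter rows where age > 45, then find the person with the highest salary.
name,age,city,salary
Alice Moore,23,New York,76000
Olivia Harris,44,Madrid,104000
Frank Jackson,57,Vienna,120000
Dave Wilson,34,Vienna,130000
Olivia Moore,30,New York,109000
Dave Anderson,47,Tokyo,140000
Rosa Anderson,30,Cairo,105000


Filter: age > 45
Sort by: salary (descending)

Filtered records (2):
  Dave Anderson, age 47, salary $140000
  Frank Jackson, age 57, salary $120000

Highest salary: Dave Anderson ($140000)

Dave Anderson


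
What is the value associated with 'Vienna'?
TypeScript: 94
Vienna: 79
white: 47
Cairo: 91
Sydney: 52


Looking up key 'Vienna'
Value: 79

79


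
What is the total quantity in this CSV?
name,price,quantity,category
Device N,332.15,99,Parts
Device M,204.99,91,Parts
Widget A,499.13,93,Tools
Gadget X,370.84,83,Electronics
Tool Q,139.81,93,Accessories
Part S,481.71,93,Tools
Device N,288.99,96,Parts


Computing total quantity:
Values: [99, 91, 93, 83, 93, 93, 96]
Sum = 648

648


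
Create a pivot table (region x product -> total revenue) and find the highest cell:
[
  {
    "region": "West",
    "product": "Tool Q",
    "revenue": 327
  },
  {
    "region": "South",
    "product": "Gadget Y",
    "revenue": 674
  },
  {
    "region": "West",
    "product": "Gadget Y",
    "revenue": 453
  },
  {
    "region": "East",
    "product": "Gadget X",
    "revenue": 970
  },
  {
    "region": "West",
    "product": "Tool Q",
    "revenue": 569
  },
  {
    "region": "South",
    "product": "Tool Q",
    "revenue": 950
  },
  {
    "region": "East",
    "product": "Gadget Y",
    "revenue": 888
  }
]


Pivot: region (rows) x product (columns) -> total revenue

     Gadget X      Gadget Y      Tool Q      
East           970           888             0  
South            0           674           950  
West             0           453           896  

Highest: East / Gadget X = $970

East / Gadget X = $970


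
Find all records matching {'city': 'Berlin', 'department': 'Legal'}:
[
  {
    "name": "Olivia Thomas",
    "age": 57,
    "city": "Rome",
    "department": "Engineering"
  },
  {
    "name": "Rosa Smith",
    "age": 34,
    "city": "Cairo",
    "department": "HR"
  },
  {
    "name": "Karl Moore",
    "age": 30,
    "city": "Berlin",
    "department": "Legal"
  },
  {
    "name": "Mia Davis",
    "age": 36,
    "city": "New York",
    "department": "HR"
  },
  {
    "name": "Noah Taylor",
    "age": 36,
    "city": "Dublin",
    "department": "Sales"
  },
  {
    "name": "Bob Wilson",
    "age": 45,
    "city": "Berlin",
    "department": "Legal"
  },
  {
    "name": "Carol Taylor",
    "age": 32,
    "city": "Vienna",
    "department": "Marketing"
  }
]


Search criteria: {'city': 'Berlin', 'department': 'Legal'}

Checking 7 records:
  Olivia Thomas: {city: Rome, department: Engineering}
  Rosa Smith: {city: Cairo, department: HR}
  Karl Moore: {city: Berlin, department: Legal} <-- MATCH
  Mia Davis: {city: New York, department: HR}
  Noah Taylor: {city: Dublin, department: Sales}
  Bob Wilson: {city: Berlin, department: Legal} <-- MATCH
  Carol Taylor: {city: Vienna, department: Marketing}

Matches: ["Karl Moore", "Bob Wilson"]

["Karl Moore", "Bob Wilson"]


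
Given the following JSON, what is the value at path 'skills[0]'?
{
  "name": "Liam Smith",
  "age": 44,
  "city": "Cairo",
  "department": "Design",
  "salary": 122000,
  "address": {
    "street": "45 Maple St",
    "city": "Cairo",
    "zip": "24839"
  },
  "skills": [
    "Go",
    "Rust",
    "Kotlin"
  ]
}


Query: skills[0]
Path: skills -> first element
Value: Go

Go


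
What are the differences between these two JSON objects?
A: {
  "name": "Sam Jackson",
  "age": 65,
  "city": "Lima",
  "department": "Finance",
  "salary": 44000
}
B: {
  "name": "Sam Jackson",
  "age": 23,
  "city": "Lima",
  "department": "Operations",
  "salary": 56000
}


Comparing each field (in key order):
  name: same
  age: DIFFERENT
  city: same
  department: DIFFERENT
  salary: DIFFERENT
Differences:
  age: 65 -> 23
  department: Finance -> Operations
  salary: 44000 -> 56000

3 field(s) changed

3 changes: age, department, salary


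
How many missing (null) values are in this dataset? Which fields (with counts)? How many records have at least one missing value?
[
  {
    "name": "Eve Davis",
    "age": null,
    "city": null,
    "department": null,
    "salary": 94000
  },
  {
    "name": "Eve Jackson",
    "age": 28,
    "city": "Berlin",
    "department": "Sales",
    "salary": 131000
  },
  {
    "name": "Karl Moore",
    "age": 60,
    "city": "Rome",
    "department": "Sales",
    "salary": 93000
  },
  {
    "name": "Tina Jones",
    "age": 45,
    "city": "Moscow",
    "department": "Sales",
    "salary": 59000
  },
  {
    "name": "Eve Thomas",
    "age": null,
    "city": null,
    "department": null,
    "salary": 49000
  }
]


Checking for missing (null) values in 5 records:

  Eve Davis: age, city, department
  Eve Jackson: complete
  Karl Moore: complete
  Tina Jones: complete
  Eve Thomas: age, city, department

Per field:
  name: 0 missing
  age: 2 missing
  city: 2 missing
  department: 2 missing
  salary: 0 missing

Total missing values: 6
Records with any missing: 2

6 missing values (age: 2, city: 2, department: 2); 2 incomplete records


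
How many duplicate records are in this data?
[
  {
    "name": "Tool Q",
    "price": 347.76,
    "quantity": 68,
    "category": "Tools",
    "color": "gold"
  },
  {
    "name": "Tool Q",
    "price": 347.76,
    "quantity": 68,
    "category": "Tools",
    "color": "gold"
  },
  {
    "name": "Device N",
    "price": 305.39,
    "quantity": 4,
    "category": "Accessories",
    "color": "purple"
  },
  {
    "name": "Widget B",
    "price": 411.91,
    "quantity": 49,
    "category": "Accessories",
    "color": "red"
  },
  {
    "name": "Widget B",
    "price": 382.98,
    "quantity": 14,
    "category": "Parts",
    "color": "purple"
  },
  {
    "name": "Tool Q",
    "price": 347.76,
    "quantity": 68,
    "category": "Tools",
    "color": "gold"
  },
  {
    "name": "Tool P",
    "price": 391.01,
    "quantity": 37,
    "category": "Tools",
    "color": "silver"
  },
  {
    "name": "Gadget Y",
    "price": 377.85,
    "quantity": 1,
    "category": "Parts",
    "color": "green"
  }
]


Checking 8 records for duplicates:

  Row 1: Tool Q ($347.76, qty 68)
  Row 2: Tool Q ($347.76, qty 68) <-- DUPLICATE
  Row 3: Device N ($305.39, qty 4)
  Row 4: Widget B ($411.91, qty 49)
  Row 5: Widget B ($382.98, qty 14)
  Row 6: Tool Q ($347.76, qty 68) <-- DUPLICATE
  Row 7: Tool P ($391.01, qty 37)
  Row 8: Gadget Y ($377.85, qty 1)

Duplicates found: 2
Unique records: 6

2 duplicates, 6 unique


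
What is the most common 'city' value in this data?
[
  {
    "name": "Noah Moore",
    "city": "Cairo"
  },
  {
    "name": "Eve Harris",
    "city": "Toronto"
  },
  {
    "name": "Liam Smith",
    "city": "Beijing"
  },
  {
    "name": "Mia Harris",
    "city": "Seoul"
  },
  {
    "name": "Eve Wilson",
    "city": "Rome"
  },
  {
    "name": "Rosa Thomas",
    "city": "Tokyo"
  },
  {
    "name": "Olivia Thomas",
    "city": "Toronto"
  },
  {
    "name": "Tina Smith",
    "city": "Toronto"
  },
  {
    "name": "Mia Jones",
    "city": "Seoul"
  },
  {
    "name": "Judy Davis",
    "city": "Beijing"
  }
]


Counting 'city' values across 10 records:

  Toronto: 3 ###
  Beijing: 2 ##
  Seoul: 2 ##
  Cairo: 1 #
  Rome: 1 #
  Tokyo: 1 #

Most common: Toronto (3 times)

Toronto (3 times)


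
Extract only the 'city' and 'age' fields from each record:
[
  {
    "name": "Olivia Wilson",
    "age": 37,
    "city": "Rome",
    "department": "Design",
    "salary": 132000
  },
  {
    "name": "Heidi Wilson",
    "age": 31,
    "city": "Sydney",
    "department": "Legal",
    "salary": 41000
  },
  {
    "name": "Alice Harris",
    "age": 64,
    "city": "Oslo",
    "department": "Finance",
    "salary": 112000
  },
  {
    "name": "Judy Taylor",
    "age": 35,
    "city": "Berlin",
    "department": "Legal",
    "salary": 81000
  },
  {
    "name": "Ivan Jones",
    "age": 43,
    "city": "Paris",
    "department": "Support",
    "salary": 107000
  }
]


Original: 5 records with fields: name, age, city, department, salary
Keep: ['city', 'age']
Drop: ['name', 'department', 'salary']
Result: 5 records, 2 fields each

[
  {
    "city": "Rome",
    "age": 37
  },
  {
    "city": "Sydney",
    "age": 31
  },
  {
    "city": "Oslo",
    "age": 64
  },
  {
    "city": "Berlin",
    "age": 35
  },
  {
    "city": "Paris",
    "age": 43
  }
]


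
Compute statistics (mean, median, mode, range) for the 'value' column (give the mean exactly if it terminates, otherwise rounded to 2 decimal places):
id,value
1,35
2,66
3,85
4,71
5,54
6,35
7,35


Data: [35, 66, 85, 71, 54, 35, 35]
Count: 7
Sum: 381
Mean: 381/7 ≈ 54.43 (rounded to 2 decimal places)
Sorted: [35, 35, 35, 54, 66, 71, 85]
Median: 54.0
Mode: 35 (3 times)
Range: 85 - 35 = 50
Min: 35, Max: 85

mean≈54.43, median=54.0, mode=35, range=50


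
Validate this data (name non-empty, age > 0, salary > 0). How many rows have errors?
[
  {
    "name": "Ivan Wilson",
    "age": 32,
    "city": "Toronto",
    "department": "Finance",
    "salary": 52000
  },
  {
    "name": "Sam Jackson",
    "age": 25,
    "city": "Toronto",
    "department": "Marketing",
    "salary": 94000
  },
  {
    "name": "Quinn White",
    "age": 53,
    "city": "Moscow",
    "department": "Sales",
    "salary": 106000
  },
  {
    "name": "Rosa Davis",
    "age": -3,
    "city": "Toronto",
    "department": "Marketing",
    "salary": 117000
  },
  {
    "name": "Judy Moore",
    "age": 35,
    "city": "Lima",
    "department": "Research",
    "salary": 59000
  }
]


Validating 5 records:
Rules: name non-empty, age > 0, salary > 0

  Row 1 (Ivan Wilson): OK
  Row 2 (Sam Jackson): OK
  Row 3 (Quinn White): OK
  Row 4 (Rosa Davis): negative age: -3
  Row 5 (Judy Moore): OK

Total errors: 1

1 errors


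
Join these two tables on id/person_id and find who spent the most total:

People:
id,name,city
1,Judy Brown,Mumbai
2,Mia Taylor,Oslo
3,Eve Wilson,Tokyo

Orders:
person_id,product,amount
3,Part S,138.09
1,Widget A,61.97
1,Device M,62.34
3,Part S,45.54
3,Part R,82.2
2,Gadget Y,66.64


Join on: people.id = orders.person_id

Joined rows:
  Eve Wilson (Tokyo) bought Part S for $138.09
  Judy Brown (Mumbai) bought Widget A for $61.97
  Judy Brown (Mumbai) bought Device M for $62.34
  Eve Wilson (Tokyo) bought Part S for $45.54
  Eve Wilson (Tokyo) bought Part R for $82.2
  Mia Taylor (Oslo) bought Gadget Y for $66.64

Total per person:
  Eve Wilson: $265.83
  Judy Brown: $124.31
  Mia Taylor: $66.64

Top spender: Eve Wilson ($265.83)

Eve Wilson ($265.83)


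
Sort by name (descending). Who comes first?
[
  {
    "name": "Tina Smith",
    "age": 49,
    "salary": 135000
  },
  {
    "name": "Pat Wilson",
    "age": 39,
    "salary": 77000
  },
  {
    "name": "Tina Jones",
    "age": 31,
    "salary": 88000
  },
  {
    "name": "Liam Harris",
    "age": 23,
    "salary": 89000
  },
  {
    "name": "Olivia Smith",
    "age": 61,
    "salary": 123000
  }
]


Sort by: name (descending)

Sorted order:
  1. Tina Smith (name = Tina Smith)
  2. Tina Jones (name = Tina Jones)
  3. Pat Wilson (name = Pat Wilson)
  4. Olivia Smith (name = Olivia Smith)
  5. Liam Harris (name = Liam Harris)

First: Tina Smith

Tina Smith


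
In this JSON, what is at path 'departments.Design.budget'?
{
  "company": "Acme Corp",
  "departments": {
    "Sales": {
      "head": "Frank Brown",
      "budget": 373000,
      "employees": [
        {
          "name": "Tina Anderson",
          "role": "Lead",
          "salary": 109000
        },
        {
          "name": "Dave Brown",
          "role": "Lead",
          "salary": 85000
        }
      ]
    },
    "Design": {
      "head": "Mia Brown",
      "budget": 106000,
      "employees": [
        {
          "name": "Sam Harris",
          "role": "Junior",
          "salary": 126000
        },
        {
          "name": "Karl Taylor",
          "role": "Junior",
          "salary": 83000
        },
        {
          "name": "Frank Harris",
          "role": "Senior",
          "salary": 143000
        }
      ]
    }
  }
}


Path: departments.Design.budget

Navigate:
  -> departments
  -> Design
  -> budget = 106000

106000


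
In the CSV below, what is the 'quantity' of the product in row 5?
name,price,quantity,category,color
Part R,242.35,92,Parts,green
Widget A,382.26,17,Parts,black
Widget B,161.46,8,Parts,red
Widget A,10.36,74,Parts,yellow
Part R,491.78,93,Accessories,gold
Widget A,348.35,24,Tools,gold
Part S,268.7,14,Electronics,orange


Query: Row 5 ('Part R'), column 'quantity'
Value: 93

93


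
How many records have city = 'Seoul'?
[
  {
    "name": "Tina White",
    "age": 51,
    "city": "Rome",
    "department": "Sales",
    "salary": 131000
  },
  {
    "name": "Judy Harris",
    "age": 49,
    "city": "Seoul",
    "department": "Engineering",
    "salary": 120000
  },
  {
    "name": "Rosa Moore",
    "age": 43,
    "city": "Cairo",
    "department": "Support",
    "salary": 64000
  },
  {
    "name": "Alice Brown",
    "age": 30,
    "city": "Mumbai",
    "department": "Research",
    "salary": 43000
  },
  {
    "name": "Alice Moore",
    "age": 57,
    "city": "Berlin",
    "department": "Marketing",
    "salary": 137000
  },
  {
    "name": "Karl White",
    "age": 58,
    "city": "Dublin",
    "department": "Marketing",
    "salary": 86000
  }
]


Data: 6 records
Condition: city = 'Seoul'

Checking each record:
  Tina White: Rome
  Judy Harris: Seoul MATCH
  Rosa Moore: Cairo
  Alice Brown: Mumbai
  Alice Moore: Berlin
  Karl White: Dublin

Count: 1

1


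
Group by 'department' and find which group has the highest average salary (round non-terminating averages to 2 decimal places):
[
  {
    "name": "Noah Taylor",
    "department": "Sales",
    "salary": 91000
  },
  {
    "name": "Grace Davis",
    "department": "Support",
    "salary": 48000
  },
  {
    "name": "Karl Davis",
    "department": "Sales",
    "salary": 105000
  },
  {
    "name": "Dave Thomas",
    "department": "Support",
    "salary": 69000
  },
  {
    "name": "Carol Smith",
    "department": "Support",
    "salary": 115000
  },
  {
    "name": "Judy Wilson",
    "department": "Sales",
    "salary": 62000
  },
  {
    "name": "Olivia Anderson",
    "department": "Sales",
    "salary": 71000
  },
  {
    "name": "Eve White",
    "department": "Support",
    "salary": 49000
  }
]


Group by: department

Groups:
  Sales: 4 people, avg salary = 329000/4 = $82250
  Support: 4 people, avg salary = 281000/4 = $70250

Highest average salary: Sales ($82250)

Sales ($82250)


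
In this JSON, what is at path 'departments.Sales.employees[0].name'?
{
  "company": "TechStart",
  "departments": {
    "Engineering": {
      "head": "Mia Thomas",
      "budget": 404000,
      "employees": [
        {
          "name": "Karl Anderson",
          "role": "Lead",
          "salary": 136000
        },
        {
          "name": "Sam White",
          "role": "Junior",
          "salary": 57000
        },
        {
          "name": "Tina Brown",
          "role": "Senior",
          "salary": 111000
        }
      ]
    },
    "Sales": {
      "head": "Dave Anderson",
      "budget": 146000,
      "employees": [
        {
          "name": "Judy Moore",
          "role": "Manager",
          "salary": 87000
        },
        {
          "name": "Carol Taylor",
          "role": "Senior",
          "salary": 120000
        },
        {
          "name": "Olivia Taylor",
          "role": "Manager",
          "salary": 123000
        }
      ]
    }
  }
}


Path: departments.Sales.employees[0].name

Navigate:
  -> departments
  -> Sales
  -> employees[0].name = 'Judy Moore'

Judy Moore


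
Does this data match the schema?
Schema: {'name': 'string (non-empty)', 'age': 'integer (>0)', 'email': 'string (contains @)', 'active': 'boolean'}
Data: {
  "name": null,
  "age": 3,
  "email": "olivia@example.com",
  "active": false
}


Validating each field against schema:
  name: FAIL (null is not a string)
  age: OK (positive integer)
  email: OK (string with @)
  active: OK (boolean)

Result: INVALID (1 error: name)

INVALID (1 error: name)


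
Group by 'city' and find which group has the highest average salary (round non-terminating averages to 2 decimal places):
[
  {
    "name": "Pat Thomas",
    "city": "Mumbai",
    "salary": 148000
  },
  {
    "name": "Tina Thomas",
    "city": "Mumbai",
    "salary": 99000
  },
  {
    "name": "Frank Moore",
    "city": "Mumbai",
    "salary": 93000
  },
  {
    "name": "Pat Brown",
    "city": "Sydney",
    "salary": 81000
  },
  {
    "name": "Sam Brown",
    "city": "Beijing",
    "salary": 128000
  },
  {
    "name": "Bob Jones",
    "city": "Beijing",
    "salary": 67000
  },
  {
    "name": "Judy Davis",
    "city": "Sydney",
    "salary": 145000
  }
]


Group by: city

Groups:
  Beijing: 2 people, avg salary = 195000/2 = $97500
  Mumbai: 3 people, avg salary = 340000/3 ≈ $113333.33
  Sydney: 2 people, avg salary = 226000/2 = $113000

Highest average salary: Mumbai (≈$113333.33)

Mumbai (≈$113333.33)


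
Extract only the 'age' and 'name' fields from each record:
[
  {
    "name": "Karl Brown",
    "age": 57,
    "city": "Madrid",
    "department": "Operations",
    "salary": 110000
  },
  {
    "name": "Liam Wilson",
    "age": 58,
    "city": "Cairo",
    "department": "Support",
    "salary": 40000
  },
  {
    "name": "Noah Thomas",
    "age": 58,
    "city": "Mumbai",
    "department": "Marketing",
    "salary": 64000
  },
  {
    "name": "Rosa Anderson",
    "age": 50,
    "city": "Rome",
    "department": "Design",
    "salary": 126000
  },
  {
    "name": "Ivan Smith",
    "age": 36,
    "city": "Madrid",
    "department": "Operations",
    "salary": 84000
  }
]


Original: 5 records with fields: name, age, city, department, salary
Keep: ['age', 'name']
Drop: ['city', 'department', 'salary']
Result: 5 records, 2 fields each

[
  {
    "age": 57,
    "name": "Karl Brown"
  },
  {
    "age": 58,
    "name": "Liam Wilson"
  },
  {
    "age": 58,
    "name": "Noah Thomas"
  },
  {
    "age": 50,
    "name": "Rosa Anderson"
  },
  {
    "age": 36,
    "name": "Ivan Smith"
  }
]


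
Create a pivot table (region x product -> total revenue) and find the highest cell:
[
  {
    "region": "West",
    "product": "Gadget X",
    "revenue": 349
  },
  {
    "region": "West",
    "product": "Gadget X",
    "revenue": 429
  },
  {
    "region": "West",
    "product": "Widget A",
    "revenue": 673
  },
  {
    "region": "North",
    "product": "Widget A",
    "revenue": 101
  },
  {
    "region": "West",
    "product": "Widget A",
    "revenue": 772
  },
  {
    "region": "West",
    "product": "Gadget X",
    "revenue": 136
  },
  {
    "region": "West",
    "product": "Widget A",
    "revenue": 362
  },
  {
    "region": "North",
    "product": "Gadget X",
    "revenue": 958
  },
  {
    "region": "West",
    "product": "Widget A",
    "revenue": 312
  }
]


Pivot: region (rows) x product (columns) -> total revenue

     Gadget X      Widget A    
North          958           101  
West           914          2119  

Highest: West / Widget A = $2119

West / Widget A = $2119


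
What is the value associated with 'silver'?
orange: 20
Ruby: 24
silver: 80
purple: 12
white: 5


Looking up key 'silver'
Value: 80

80


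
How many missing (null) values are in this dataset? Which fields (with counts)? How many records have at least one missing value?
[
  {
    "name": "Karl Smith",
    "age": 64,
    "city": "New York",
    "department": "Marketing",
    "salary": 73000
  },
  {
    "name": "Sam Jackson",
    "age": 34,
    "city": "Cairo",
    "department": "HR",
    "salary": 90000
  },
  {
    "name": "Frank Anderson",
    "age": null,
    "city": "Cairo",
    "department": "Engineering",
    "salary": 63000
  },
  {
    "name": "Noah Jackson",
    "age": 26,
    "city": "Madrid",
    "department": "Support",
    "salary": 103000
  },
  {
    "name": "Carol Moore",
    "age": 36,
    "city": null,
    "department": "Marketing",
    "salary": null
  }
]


Checking for missing (null) values in 5 records:

  Karl Smith: complete
  Sam Jackson: complete
  Frank Anderson: age
  Noah Jackson: complete
  Carol Moore: city, salary

Per field:
  name: 0 missing
  age: 1 missing
  city: 1 missing
  department: 0 missing
  salary: 1 missing

Total missing values: 3
Records with any missing: 2

3 missing values (age: 1, city: 1, salary: 1); 2 incomplete records


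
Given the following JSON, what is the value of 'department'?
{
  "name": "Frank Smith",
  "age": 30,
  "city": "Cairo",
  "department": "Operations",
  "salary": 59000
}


Looking up field 'department'
Value: Operations

Operations


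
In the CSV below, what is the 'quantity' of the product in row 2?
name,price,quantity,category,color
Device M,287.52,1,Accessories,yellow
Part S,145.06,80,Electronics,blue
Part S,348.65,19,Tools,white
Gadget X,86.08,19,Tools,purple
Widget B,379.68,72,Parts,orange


Query: Row 2 ('Part S'), column 'quantity'
Value: 80

80


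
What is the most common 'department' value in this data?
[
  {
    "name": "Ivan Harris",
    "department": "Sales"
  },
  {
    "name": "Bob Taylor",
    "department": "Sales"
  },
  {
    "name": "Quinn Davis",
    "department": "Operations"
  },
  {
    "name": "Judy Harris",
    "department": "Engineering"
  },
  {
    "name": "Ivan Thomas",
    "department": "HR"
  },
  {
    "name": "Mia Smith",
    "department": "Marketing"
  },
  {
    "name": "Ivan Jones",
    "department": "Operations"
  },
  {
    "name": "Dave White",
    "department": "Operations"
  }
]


Counting 'department' values across 8 records:

  Operations: 3 ###
  Sales: 2 ##
  Engineering: 1 #
  HR: 1 #
  Marketing: 1 #

Most common: Operations (3 times)

Operations (3 times)


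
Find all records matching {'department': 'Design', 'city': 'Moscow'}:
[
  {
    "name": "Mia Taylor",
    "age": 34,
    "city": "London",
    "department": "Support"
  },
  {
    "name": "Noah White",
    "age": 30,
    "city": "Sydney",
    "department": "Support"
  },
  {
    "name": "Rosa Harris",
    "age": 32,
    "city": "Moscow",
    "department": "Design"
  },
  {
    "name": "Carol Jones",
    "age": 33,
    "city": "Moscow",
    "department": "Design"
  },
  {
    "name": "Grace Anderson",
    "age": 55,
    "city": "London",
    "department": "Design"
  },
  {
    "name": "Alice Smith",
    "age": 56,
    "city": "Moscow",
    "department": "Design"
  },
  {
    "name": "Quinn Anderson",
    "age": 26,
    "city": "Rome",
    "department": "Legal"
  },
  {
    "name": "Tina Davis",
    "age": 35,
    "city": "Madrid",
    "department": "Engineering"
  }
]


Search criteria: {'department': 'Design', 'city': 'Moscow'}

Checking 8 records:
  Mia Taylor: {department: Support, city: London}
  Noah White: {department: Support, city: Sydney}
  Rosa Harris: {department: Design, city: Moscow} <-- MATCH
  Carol Jones: {department: Design, city: Moscow} <-- MATCH
  Grace Anderson: {department: Design, city: London}
  Alice Smith: {department: Design, city: Moscow} <-- MATCH
  Quinn Anderson: {department: Legal, city: Rome}
  Tina Davis: {department: Engineering, city: Madrid}

Matches: ["Rosa Harris", "Carol Jones", "Alice Smith"]

["Rosa Harris", "Carol Jones", "Alice Smith"]
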